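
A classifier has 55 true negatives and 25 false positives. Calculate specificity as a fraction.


Specificity = TN / (TN + FP) = 55 / 80 = 11/16.

11/16


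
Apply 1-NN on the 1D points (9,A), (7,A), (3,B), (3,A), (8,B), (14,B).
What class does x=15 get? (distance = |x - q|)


Distances: |9-15|=6, |7-15|=8, |3-15|=12, |3-15|=12, |8-15|=7, |14-15|=1. 1 nearest: (14,B). Counts: {'B': 1}. Majority class: B.

B


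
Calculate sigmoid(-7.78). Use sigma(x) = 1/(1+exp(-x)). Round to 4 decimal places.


sigma(-7.78) = 1/(1+e^(7.78)) = 1/(1+2392.274821) = 1/2393.274821 = 0.0004.

0.0004


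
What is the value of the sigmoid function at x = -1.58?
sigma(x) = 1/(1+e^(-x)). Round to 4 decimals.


sigma(-1.58) = 1/(1+e^(1.58)) = 1/(1+4.854956) = 1/5.854956 = 0.1708.

0.1708


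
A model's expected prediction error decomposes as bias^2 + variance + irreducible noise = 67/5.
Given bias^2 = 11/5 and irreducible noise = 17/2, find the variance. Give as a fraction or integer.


Total error = bias^2 + variance + irreducible noise. So variance = 67/5 - 11/5 - 17/2 = 27/10.

27/10


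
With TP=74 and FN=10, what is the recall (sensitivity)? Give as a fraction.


Recall = TP / (TP + FN) = 74 / 84 = 37/42.

37/42


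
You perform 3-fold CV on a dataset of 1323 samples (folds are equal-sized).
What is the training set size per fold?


Each validation fold has 1323/3 = 441 samples. Training set = 1323 - 441 = 882.

882


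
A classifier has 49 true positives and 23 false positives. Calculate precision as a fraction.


Precision = TP / (TP + FP) = 49 / 72 = 49/72.

49/72


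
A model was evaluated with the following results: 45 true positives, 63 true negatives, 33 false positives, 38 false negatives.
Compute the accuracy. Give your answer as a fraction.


Accuracy = (TP + TN) / (TP + TN + FP + FN) = (45 + 63) / 179 = 108/179.

108/179


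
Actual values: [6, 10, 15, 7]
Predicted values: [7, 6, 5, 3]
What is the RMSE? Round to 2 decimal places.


MSE = 33.2500. RMSE = sqrt(33.2500) = 5.77.

5.77


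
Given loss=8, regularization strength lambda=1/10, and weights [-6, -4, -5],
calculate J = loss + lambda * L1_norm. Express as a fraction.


L1 norm = sum(|w|) = 15. J = 8 + 1/10 * 15 = 19/2.

19/2


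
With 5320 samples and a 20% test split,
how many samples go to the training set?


Test set = 5320 * 20% = 1064. Training set = 5320 - 1064 = 4256.

4256


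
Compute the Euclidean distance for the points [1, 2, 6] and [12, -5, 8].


d = sqrt(sum of squared differences). (1-12)^2=121, (2--5)^2=49, (6-8)^2=4. Sum = 174.

sqrt(174)


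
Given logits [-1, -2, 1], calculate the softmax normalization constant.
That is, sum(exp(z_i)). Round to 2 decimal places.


Denom = e^-1=0.3679 + e^-2=0.1353 + e^1=2.7183. Sum = 3.2215, which rounds to 3.22.

3.22


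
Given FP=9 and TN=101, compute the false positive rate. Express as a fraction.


FPR = FP / (FP + TN) = 9 / 110 = 9/110.

9/110


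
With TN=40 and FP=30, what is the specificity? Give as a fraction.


Specificity = TN / (TN + FP) = 40 / 70 = 4/7.

4/7


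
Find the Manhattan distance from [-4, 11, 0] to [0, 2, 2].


d = sum of absolute differences: |-4-0|=4 + |11-2|=9 + |0-2|=2 = 15.

15


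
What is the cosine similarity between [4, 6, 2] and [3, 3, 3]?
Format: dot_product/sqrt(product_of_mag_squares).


dot = 36. |a|^2 = 56, |b|^2 = 27. cos = 36/sqrt(1512).

36/sqrt(1512)


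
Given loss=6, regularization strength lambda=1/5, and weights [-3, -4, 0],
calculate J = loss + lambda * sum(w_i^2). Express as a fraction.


L2 sq norm = sum(w^2) = 25. J = 6 + 1/5 * 25 = 11.

11


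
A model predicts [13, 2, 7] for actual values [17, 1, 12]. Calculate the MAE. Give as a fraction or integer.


MAE = (1/3) * (|17-13|=4 + |1-2|=1 + |12-7|=5). Sum = 10. MAE = 10/3.

10/3


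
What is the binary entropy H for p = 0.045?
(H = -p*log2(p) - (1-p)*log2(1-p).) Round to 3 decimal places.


H = -0.045*log2(0.045) - 0.955*log2(0.955) = 0.265.

0.265


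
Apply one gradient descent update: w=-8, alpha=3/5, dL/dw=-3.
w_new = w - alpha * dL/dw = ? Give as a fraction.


w_new = -8 - 3/5 * -3 = -8 - -9/5 = -31/5.

-31/5


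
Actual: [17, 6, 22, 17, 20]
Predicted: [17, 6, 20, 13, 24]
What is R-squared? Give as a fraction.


Mean(y) = 82/5. SS_res = 36. SS_tot = 766/5. R^2 = 1 - 36/(766/5) = 293/383.

293/383


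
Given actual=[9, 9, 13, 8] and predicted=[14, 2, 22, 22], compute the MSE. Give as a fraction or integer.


MSE = (1/4) * ((9-14)^2=25 + (9-2)^2=49 + (13-22)^2=81 + (8-22)^2=196). Sum = 351. MSE = 351/4.

351/4


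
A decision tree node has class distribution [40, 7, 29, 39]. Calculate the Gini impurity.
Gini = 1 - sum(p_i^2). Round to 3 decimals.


Total = 115. Proportions: 40/115, 7/115, 29/115, 39/115. sum(p_i^2) = 0.3033. Gini = 1 - 0.3033 = 0.6967, which rounds to 0.697.

0.697


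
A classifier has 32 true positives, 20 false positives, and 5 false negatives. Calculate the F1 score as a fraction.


Precision = 32/52 = 8/13. Recall = 32/37 = 32/37. F1 = 2*P*R/(P+R) = 64/89.

64/89


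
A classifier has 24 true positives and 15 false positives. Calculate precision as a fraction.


Precision = TP / (TP + FP) = 24 / 39 = 8/13.

8/13


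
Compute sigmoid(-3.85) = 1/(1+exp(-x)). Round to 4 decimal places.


sigma(-3.85) = 1/(1+e^(3.85)) = 1/(1+46.993063) = 1/47.993063 = 0.0208.

0.0208


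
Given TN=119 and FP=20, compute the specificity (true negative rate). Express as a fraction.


Specificity = TN / (TN + FP) = 119 / 139 = 119/139.

119/139


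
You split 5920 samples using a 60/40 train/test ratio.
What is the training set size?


Test set = 5920 * 40% = 2368. Training set = 5920 - 2368 = 3552.

3552


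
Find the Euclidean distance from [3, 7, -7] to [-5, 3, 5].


d = sqrt(sum of squared differences). (3--5)^2=64, (7-3)^2=16, (-7-5)^2=144. Sum = 224.

sqrt(224)


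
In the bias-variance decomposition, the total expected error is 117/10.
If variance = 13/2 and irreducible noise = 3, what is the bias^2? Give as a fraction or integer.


Total error = bias^2 + variance + irreducible noise. So bias^2 = 117/10 - 13/2 - 3 = 11/5.

11/5


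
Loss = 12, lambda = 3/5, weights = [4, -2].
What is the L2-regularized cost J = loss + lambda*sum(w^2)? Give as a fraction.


L2 sq norm = sum(w^2) = 20. J = 12 + 3/5 * 20 = 24.

24


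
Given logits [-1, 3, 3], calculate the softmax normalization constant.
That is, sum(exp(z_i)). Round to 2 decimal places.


Denom = e^-1=0.3679 + e^3=20.0855 + e^3=20.0855. Sum = 40.5389, which rounds to 40.54.

40.54


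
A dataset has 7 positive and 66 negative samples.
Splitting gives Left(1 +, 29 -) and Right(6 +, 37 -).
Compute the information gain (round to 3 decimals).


H(parent) = 0.4558. H(left) = 0.2108, H(right) = 0.5830. Weighted = (30/73)*0.2108 + (43/73)*0.5830 = 0.4300. IG = 0.4558 - 0.4300 = 0.0258, which rounds to 0.026.

0.026


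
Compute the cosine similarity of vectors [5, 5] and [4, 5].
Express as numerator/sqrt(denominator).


dot = 45. |a|^2 = 50, |b|^2 = 41. cos = 45/sqrt(2050).

45/sqrt(2050)


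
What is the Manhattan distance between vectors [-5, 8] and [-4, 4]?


d = sum of absolute differences: |-5--4|=1 + |8-4|=4 = 5.

5


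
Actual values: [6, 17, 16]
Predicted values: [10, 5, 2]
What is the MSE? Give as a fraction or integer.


MSE = (1/3) * ((6-10)^2=16 + (17-5)^2=144 + (16-2)^2=196). Sum = 356. MSE = 356/3.

356/3


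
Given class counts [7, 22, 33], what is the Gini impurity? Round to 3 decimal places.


Total = 62. Proportions: 7/62, 22/62, 33/62. sum(p_i^2) = 0.4220. Gini = 1 - 0.4220 = 0.5780, which rounds to 0.578.

0.578


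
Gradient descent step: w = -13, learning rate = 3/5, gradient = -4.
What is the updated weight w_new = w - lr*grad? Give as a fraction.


w_new = -13 - 3/5 * -4 = -13 - -12/5 = -53/5.

-53/5


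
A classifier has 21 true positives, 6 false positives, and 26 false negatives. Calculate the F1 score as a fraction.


Precision = 21/27 = 7/9. Recall = 21/47 = 21/47. F1 = 2*P*R/(P+R) = 21/37.

21/37


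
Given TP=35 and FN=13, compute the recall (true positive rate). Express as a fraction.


Recall = TP / (TP + FN) = 35 / 48 = 35/48.

35/48


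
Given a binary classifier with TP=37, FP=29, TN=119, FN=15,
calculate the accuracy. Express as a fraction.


Accuracy = (TP + TN) / (TP + TN + FP + FN) = (37 + 119) / 200 = 39/50.

39/50


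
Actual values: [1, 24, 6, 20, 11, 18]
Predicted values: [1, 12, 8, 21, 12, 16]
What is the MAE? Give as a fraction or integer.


MAE = (1/6) * (|1-1|=0 + |24-12|=12 + |6-8|=2 + |20-21|=1 + |11-12|=1 + |18-16|=2). Sum = 18. MAE = 3.

3


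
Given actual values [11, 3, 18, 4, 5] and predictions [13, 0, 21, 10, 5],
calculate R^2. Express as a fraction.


Mean(y) = 41/5. SS_res = 58. SS_tot = 794/5. R^2 = 1 - 58/(794/5) = 252/397.

252/397


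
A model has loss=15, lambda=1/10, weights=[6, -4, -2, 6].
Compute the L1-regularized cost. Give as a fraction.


L1 norm = sum(|w|) = 18. J = 15 + 1/10 * 18 = 84/5.

84/5


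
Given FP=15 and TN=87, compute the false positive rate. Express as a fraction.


FPR = FP / (FP + TN) = 15 / 102 = 5/34.

5/34


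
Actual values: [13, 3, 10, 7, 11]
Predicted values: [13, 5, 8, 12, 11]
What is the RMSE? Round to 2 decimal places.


MSE = 6.6000. RMSE = sqrt(6.6000) = 2.57.

2.57


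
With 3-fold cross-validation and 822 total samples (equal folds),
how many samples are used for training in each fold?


Each validation fold has 822/3 = 274 samples. Training set = 822 - 274 = 548.

548


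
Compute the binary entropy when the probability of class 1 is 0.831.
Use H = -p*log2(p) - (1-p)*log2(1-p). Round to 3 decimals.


H = -0.831*log2(0.831) - 0.169*log2(0.169) = 0.655.

0.655


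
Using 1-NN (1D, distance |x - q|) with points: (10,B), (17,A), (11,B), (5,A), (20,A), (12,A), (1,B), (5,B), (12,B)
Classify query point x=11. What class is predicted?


Distances: |10-11|=1, |17-11|=6, |11-11|=0, |5-11|=6, |20-11|=9, |12-11|=1, |1-11|=10, |5-11|=6, |12-11|=1. 1 nearest: (11,B). Counts: {'B': 1}. Majority class: B.

B


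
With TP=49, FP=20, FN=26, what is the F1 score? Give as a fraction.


Precision = 49/69 = 49/69. Recall = 49/75 = 49/75. F1 = 2*P*R/(P+R) = 49/72.

49/72


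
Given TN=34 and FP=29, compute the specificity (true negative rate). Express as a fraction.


Specificity = TN / (TN + FP) = 34 / 63 = 34/63.

34/63


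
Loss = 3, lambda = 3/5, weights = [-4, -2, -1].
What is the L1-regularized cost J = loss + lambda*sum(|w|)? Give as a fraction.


L1 norm = sum(|w|) = 7. J = 3 + 3/5 * 7 = 36/5.

36/5


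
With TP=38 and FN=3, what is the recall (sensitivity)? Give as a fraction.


Recall = TP / (TP + FN) = 38 / 41 = 38/41.

38/41


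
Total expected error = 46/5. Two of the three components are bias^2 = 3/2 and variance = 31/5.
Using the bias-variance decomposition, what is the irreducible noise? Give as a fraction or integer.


Total error = bias^2 + variance + irreducible noise. So irreducible noise = 46/5 - 3/2 - 31/5 = 3/2.

3/2


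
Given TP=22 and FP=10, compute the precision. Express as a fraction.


Precision = TP / (TP + FP) = 22 / 32 = 11/16.

11/16


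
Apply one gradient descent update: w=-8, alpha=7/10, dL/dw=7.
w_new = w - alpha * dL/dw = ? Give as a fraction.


w_new = -8 - 7/10 * 7 = -8 - 49/10 = -129/10.

-129/10


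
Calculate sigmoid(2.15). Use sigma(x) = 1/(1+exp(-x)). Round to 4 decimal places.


sigma(2.15) = 1/(1+e^(-2.15)) = 1/(1+0.116484) = 1/1.116484 = 0.8957.

0.8957


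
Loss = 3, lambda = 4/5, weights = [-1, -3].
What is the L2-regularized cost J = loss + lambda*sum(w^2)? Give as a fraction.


L2 sq norm = sum(w^2) = 10. J = 3 + 4/5 * 10 = 11.

11


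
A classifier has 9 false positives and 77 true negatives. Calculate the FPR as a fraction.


FPR = FP / (FP + TN) = 9 / 86 = 9/86.

9/86


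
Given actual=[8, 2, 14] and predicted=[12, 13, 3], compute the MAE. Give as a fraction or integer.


MAE = (1/3) * (|8-12|=4 + |2-13|=11 + |14-3|=11). Sum = 26. MAE = 26/3.

26/3


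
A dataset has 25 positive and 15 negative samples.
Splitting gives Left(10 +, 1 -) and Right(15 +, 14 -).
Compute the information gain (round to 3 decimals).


H(parent) = 0.9544. H(left) = 0.4395, H(right) = 0.9991. Weighted = (11/40)*0.4395 + (29/40)*0.9991 = 0.8452. IG = 0.9544 - 0.8452 = 0.1092, which rounds to 0.109.

0.109


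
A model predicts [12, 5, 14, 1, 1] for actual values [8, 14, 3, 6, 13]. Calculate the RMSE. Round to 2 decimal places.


MSE = 77.4000. RMSE = sqrt(77.4000) = 8.80.

8.80


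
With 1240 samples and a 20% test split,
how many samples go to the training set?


Test set = 1240 * 20% = 248. Training set = 1240 - 248 = 992.

992


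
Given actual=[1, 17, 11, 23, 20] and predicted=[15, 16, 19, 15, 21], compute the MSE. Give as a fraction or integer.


MSE = (1/5) * ((1-15)^2=196 + (17-16)^2=1 + (11-19)^2=64 + (23-15)^2=64 + (20-21)^2=1). Sum = 326. MSE = 326/5.

326/5


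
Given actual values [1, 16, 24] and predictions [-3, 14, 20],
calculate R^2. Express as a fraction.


Mean(y) = 41/3. SS_res = 36. SS_tot = 818/3. R^2 = 1 - 36/(818/3) = 355/409.

355/409


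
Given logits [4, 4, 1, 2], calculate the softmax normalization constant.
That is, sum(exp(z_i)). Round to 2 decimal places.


Denom = e^4=54.5982 + e^4=54.5982 + e^1=2.7183 + e^2=7.3891. Sum = 119.3038, which rounds to 119.30.

119.30


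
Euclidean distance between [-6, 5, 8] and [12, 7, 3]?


d = sqrt(sum of squared differences). (-6-12)^2=324, (5-7)^2=4, (8-3)^2=25. Sum = 353.

sqrt(353)


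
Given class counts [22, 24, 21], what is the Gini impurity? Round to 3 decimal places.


Total = 67. Proportions: 22/67, 24/67, 21/67. sum(p_i^2) = 0.3344. Gini = 1 - 0.3344 = 0.6656, which rounds to 0.666.

0.666


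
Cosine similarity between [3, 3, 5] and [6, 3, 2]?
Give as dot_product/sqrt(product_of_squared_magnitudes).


dot = 37. |a|^2 = 43, |b|^2 = 49. cos = 37/sqrt(2107).

37/sqrt(2107)


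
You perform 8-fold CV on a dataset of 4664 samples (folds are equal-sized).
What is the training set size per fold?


Each validation fold has 4664/8 = 583 samples. Training set = 4664 - 583 = 4081.

4081


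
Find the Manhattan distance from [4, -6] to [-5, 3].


d = sum of absolute differences: |4--5|=9 + |-6-3|=9 = 18.

18


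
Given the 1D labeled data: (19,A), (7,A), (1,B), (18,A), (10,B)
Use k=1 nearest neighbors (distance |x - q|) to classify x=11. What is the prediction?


Distances: |19-11|=8, |7-11|=4, |1-11|=10, |18-11|=7, |10-11|=1. 1 nearest: (10,B). Counts: {'B': 1}. Majority class: B.

B


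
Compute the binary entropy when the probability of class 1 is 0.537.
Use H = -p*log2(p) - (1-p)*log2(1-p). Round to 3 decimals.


H = -0.537*log2(0.537) - 0.463*log2(0.463) = 0.996.

0.996


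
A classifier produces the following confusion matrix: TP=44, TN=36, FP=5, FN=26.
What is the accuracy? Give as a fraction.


Accuracy = (TP + TN) / (TP + TN + FP + FN) = (44 + 36) / 111 = 80/111.

80/111


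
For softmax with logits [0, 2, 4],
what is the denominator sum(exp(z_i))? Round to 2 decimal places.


Denom = e^0=1.0000 + e^2=7.3891 + e^4=54.5982. Sum = 62.9873, which rounds to 62.99.

62.99


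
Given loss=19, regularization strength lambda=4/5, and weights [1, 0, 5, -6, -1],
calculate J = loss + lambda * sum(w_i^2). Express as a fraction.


L2 sq norm = sum(w^2) = 63. J = 19 + 4/5 * 63 = 347/5.

347/5


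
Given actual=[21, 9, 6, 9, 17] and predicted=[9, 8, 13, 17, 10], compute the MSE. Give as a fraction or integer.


MSE = (1/5) * ((21-9)^2=144 + (9-8)^2=1 + (6-13)^2=49 + (9-17)^2=64 + (17-10)^2=49). Sum = 307. MSE = 307/5.

307/5


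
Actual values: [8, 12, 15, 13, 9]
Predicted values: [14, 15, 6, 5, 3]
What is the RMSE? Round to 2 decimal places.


MSE = 45.2000. RMSE = sqrt(45.2000) = 6.72.

6.72


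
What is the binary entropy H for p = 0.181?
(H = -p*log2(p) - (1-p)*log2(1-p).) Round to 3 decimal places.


H = -0.181*log2(0.181) - 0.819*log2(0.819) = 0.682.

0.682


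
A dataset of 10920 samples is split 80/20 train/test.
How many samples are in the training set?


Test set = 10920 * 20% = 2184. Training set = 10920 - 2184 = 8736.

8736


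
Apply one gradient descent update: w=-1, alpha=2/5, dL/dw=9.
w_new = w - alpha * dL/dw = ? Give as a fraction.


w_new = -1 - 2/5 * 9 = -1 - 18/5 = -23/5.

-23/5


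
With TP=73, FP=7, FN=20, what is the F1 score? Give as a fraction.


Precision = 73/80 = 73/80. Recall = 73/93 = 73/93. F1 = 2*P*R/(P+R) = 146/173.

146/173


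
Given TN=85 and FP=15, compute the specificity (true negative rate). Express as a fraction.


Specificity = TN / (TN + FP) = 85 / 100 = 17/20.

17/20


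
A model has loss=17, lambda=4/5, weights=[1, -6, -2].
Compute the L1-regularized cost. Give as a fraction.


L1 norm = sum(|w|) = 9. J = 17 + 4/5 * 9 = 121/5.

121/5


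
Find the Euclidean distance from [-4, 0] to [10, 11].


d = sqrt(sum of squared differences). (-4-10)^2=196, (0-11)^2=121. Sum = 317.

sqrt(317)


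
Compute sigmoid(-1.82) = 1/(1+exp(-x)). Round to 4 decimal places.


sigma(-1.82) = 1/(1+e^(1.82)) = 1/(1+6.171858) = 1/7.171858 = 0.1394.

0.1394


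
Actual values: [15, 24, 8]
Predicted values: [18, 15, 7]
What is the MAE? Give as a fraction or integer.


MAE = (1/3) * (|15-18|=3 + |24-15|=9 + |8-7|=1). Sum = 13. MAE = 13/3.

13/3


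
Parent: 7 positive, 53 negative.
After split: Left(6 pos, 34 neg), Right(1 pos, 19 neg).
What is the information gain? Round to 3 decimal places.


H(parent) = 0.5197. H(left) = 0.6098, H(right) = 0.2864. Weighted = (40/60)*0.6098 + (20/60)*0.2864 = 0.5020. IG = 0.5197 - 0.5020 = 0.0177, which rounds to 0.018.

0.018


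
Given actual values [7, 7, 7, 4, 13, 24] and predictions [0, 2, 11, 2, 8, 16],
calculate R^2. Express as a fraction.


Mean(y) = 31/3. SS_res = 183. SS_tot = 802/3. R^2 = 1 - 183/(802/3) = 253/802.

253/802


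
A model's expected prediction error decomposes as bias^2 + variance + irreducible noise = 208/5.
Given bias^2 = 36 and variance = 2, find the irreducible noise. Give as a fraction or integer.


Total error = bias^2 + variance + irreducible noise. So irreducible noise = 208/5 - 36 - 2 = 18/5.

18/5


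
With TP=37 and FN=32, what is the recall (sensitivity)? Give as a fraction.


Recall = TP / (TP + FN) = 37 / 69 = 37/69.

37/69


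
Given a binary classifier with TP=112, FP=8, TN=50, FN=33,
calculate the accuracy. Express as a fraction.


Accuracy = (TP + TN) / (TP + TN + FP + FN) = (112 + 50) / 203 = 162/203.

162/203


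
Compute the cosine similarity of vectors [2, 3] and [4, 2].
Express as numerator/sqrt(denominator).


dot = 14. |a|^2 = 13, |b|^2 = 20. cos = 14/sqrt(260).

14/sqrt(260)


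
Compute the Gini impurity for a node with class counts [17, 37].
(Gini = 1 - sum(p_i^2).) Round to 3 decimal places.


Total = 54. Proportions: 17/54, 37/54. sum(p_i^2) = 0.5686. Gini = 1 - 0.5686 = 0.4314, which rounds to 0.431.

0.431


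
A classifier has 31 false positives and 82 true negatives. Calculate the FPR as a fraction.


FPR = FP / (FP + TN) = 31 / 113 = 31/113.

31/113


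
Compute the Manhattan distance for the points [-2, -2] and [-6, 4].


d = sum of absolute differences: |-2--6|=4 + |-2-4|=6 = 10.

10


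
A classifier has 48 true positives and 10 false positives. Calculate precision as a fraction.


Precision = TP / (TP + FP) = 48 / 58 = 24/29.

24/29


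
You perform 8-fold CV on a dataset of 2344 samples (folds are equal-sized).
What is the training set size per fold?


Each validation fold has 2344/8 = 293 samples. Training set = 2344 - 293 = 2051.

2051


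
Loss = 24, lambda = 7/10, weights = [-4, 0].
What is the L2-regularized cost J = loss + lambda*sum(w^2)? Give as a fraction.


L2 sq norm = sum(w^2) = 16. J = 24 + 7/10 * 16 = 176/5.

176/5


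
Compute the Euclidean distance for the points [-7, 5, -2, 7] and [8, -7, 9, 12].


d = sqrt(sum of squared differences). (-7-8)^2=225, (5--7)^2=144, (-2-9)^2=121, (7-12)^2=25. Sum = 515.

sqrt(515)


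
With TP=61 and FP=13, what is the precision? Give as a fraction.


Precision = TP / (TP + FP) = 61 / 74 = 61/74.

61/74


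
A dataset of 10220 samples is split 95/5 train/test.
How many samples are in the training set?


Test set = 10220 * 5% = 511. Training set = 10220 - 511 = 9709.

9709


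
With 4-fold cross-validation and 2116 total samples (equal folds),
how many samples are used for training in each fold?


Each validation fold has 2116/4 = 529 samples. Training set = 2116 - 529 = 1587.

1587


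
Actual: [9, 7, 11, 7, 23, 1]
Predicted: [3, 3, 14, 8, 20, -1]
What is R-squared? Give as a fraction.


Mean(y) = 29/3. SS_res = 75. SS_tot = 808/3. R^2 = 1 - 75/(808/3) = 583/808.

583/808


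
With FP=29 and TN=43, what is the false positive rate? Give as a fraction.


FPR = FP / (FP + TN) = 29 / 72 = 29/72.

29/72


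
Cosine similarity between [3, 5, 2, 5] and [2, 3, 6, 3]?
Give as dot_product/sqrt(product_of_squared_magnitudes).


dot = 48. |a|^2 = 63, |b|^2 = 58. cos = 48/sqrt(3654).

48/sqrt(3654)


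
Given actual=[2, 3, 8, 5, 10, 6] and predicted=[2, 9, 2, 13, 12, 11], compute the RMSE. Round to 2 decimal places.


MSE = 27.5000. RMSE = sqrt(27.5000) = 5.24.

5.24


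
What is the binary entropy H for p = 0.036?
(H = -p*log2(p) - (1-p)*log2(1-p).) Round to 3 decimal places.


H = -0.036*log2(0.036) - 0.964*log2(0.964) = 0.224.

0.224


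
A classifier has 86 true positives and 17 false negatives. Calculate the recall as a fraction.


Recall = TP / (TP + FN) = 86 / 103 = 86/103.

86/103


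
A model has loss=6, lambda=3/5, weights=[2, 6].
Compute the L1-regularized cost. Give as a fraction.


L1 norm = sum(|w|) = 8. J = 6 + 3/5 * 8 = 54/5.

54/5


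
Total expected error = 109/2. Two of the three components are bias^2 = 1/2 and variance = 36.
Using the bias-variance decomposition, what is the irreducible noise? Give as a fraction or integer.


Total error = bias^2 + variance + irreducible noise. So irreducible noise = 109/2 - 1/2 - 36 = 18.

18


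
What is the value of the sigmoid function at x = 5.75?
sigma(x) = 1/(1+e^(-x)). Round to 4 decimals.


sigma(5.75) = 1/(1+e^(-5.75)) = 1/(1+0.003183) = 1/1.003183 = 0.9968.

0.9968


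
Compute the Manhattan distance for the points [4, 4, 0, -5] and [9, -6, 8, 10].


d = sum of absolute differences: |4-9|=5 + |4--6|=10 + |0-8|=8 + |-5-10|=15 = 38.

38


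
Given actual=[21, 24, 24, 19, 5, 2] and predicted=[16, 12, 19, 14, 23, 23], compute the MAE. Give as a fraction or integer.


MAE = (1/6) * (|21-16|=5 + |24-12|=12 + |24-19|=5 + |19-14|=5 + |5-23|=18 + |2-23|=21). Sum = 66. MAE = 11.

11


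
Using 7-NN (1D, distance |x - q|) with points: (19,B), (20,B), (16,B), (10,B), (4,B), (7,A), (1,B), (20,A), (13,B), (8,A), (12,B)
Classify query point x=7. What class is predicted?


Distances: |19-7|=12, |20-7|=13, |16-7|=9, |10-7|=3, |4-7|=3, |7-7|=0, |1-7|=6, |20-7|=13, |13-7|=6, |8-7|=1, |12-7|=5. 7 nearest: (7,A), (8,A), (10,B), (4,B), (12,B), (1,B), (13,B). Counts: {'A': 2, 'B': 5}. Majority class: B.

B


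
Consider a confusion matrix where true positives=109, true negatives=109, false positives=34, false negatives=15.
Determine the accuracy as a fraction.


Accuracy = (TP + TN) / (TP + TN + FP + FN) = (109 + 109) / 267 = 218/267.

218/267


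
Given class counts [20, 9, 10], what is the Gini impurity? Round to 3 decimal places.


Total = 39. Proportions: 20/39, 9/39, 10/39. sum(p_i^2) = 0.3820. Gini = 1 - 0.3820 = 0.6180, which rounds to 0.618.

0.618


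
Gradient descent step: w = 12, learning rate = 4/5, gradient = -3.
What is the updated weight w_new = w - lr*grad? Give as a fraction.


w_new = 12 - 4/5 * -3 = 12 - -12/5 = 72/5.

72/5


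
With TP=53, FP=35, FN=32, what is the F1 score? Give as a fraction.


Precision = 53/88 = 53/88. Recall = 53/85 = 53/85. F1 = 2*P*R/(P+R) = 106/173.

106/173


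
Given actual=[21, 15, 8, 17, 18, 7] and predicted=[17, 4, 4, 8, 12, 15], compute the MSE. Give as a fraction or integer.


MSE = (1/6) * ((21-17)^2=16 + (15-4)^2=121 + (8-4)^2=16 + (17-8)^2=81 + (18-12)^2=36 + (7-15)^2=64). Sum = 334. MSE = 167/3.

167/3


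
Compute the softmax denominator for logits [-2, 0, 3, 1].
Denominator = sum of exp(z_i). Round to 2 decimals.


Denom = e^-2=0.1353 + e^0=1.0000 + e^3=20.0855 + e^1=2.7183. Sum = 23.9391, which rounds to 23.94.

23.94


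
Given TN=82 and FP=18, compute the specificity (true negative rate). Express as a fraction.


Specificity = TN / (TN + FP) = 82 / 100 = 41/50.

41/50


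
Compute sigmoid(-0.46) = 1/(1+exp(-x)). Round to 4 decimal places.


sigma(-0.46) = 1/(1+e^(0.46)) = 1/(1+1.584074) = 1/2.584074 = 0.3870.

0.3870


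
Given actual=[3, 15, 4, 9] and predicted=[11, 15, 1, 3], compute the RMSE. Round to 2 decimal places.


MSE = 27.2500. RMSE = sqrt(27.2500) = 5.22.

5.22


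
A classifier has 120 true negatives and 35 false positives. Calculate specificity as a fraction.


Specificity = TN / (TN + FP) = 120 / 155 = 24/31.

24/31


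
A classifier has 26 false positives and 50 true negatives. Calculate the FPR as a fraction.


FPR = FP / (FP + TN) = 26 / 76 = 13/38.

13/38


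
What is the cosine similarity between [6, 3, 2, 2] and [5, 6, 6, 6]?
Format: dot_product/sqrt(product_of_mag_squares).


dot = 72. |a|^2 = 53, |b|^2 = 133. cos = 72/sqrt(7049).

72/sqrt(7049)


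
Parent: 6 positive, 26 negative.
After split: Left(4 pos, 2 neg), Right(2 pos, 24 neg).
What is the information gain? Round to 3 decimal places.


H(parent) = 0.6962. H(left) = 0.9183, H(right) = 0.3912. Weighted = (6/32)*0.9183 + (26/32)*0.3912 = 0.4900. IG = 0.6962 - 0.4900 = 0.2062, which rounds to 0.206.

0.206


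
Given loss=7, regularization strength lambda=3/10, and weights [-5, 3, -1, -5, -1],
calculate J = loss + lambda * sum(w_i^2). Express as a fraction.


L2 sq norm = sum(w^2) = 61. J = 7 + 3/10 * 61 = 253/10.

253/10


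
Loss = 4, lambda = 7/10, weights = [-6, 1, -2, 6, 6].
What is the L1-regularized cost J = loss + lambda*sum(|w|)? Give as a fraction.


L1 norm = sum(|w|) = 21. J = 4 + 7/10 * 21 = 187/10.

187/10


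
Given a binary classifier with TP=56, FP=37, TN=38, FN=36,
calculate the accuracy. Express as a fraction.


Accuracy = (TP + TN) / (TP + TN + FP + FN) = (56 + 38) / 167 = 94/167.

94/167


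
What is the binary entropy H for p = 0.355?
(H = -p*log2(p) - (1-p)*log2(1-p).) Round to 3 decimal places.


H = -0.355*log2(0.355) - 0.645*log2(0.645) = 0.938.

0.938


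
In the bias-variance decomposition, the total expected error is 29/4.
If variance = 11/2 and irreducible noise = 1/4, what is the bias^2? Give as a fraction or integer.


Total error = bias^2 + variance + irreducible noise. So bias^2 = 29/4 - 11/2 - 1/4 = 3/2.

3/2


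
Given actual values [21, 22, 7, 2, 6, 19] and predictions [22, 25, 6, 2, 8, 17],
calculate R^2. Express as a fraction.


Mean(y) = 77/6. SS_res = 19. SS_tot = 2321/6. R^2 = 1 - 19/(2321/6) = 2207/2321.

2207/2321


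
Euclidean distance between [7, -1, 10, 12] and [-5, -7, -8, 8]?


d = sqrt(sum of squared differences). (7--5)^2=144, (-1--7)^2=36, (10--8)^2=324, (12-8)^2=16. Sum = 520.

sqrt(520)


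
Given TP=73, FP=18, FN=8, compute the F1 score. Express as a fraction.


Precision = 73/91 = 73/91. Recall = 73/81 = 73/81. F1 = 2*P*R/(P+R) = 73/86.

73/86


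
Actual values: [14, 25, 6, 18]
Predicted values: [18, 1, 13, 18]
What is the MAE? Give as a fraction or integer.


MAE = (1/4) * (|14-18|=4 + |25-1|=24 + |6-13|=7 + |18-18|=0). Sum = 35. MAE = 35/4.

35/4


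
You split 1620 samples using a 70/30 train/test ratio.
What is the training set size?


Test set = 1620 * 30% = 486. Training set = 1620 - 486 = 1134.

1134


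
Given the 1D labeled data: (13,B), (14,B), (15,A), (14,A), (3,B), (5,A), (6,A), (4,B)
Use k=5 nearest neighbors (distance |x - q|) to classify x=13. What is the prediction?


Distances: |13-13|=0, |14-13|=1, |15-13|=2, |14-13|=1, |3-13|=10, |5-13|=8, |6-13|=7, |4-13|=9. 5 nearest: (13,B), (14,A), (14,B), (15,A), (6,A). Counts: {'B': 2, 'A': 3}. Majority class: A.

A


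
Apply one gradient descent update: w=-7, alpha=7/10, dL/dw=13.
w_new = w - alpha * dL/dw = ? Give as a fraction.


w_new = -7 - 7/10 * 13 = -7 - 91/10 = -161/10.

-161/10


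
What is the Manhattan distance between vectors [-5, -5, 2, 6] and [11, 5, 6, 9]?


d = sum of absolute differences: |-5-11|=16 + |-5-5|=10 + |2-6|=4 + |6-9|=3 = 33.

33


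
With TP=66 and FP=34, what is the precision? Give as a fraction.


Precision = TP / (TP + FP) = 66 / 100 = 33/50.

33/50


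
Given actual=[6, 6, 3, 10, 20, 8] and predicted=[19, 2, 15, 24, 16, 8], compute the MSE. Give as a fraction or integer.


MSE = (1/6) * ((6-19)^2=169 + (6-2)^2=16 + (3-15)^2=144 + (10-24)^2=196 + (20-16)^2=16 + (8-8)^2=0). Sum = 541. MSE = 541/6.

541/6


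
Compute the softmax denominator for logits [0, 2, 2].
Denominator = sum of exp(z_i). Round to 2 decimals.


Denom = e^0=1.0000 + e^2=7.3891 + e^2=7.3891. Sum = 15.7782, which rounds to 15.78.

15.78


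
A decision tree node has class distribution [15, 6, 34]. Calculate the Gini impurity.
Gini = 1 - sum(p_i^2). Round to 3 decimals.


Total = 55. Proportions: 15/55, 6/55, 34/55. sum(p_i^2) = 0.4684. Gini = 1 - 0.4684 = 0.5316, which rounds to 0.532.

0.532


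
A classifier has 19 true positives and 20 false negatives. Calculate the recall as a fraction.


Recall = TP / (TP + FN) = 19 / 39 = 19/39.

19/39


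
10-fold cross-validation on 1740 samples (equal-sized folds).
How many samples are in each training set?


Each validation fold has 1740/10 = 174 samples. Training set = 1740 - 174 = 1566.

1566


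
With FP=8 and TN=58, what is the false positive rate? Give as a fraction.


FPR = FP / (FP + TN) = 8 / 66 = 4/33.

4/33


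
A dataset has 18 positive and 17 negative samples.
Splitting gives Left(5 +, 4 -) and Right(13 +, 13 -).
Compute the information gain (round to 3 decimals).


H(parent) = 0.9994. H(left) = 0.9911, H(right) = 1.0000. Weighted = (9/35)*0.9911 + (26/35)*1.0000 = 0.9977. IG = 0.9994 - 0.9977 = 0.0017, which rounds to 0.002.

0.002


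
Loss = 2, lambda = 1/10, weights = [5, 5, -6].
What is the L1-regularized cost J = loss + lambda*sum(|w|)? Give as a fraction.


L1 norm = sum(|w|) = 16. J = 2 + 1/10 * 16 = 18/5.

18/5


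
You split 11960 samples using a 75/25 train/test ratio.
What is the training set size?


Test set = 11960 * 25% = 2990. Training set = 11960 - 2990 = 8970.

8970


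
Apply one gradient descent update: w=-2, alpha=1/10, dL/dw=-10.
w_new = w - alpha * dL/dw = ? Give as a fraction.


w_new = -2 - 1/10 * -10 = -2 - -1 = -1.

-1


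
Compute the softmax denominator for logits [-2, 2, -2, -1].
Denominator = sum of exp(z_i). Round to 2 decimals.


Denom = e^-2=0.1353 + e^2=7.3891 + e^-2=0.1353 + e^-1=0.3679. Sum = 8.0276, which rounds to 8.03.

8.03


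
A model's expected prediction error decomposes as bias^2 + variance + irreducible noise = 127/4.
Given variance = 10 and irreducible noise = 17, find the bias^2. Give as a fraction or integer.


Total error = bias^2 + variance + irreducible noise. So bias^2 = 127/4 - 10 - 17 = 19/4.

19/4


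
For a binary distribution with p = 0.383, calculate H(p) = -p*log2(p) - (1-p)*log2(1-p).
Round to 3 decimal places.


H = -0.383*log2(0.383) - 0.617*log2(0.617) = 0.960.

0.960


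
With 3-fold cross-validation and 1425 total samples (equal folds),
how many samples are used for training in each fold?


Each validation fold has 1425/3 = 475 samples. Training set = 1425 - 475 = 950.

950


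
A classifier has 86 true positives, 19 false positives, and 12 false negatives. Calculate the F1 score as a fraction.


Precision = 86/105 = 86/105. Recall = 86/98 = 43/49. F1 = 2*P*R/(P+R) = 172/203.

172/203


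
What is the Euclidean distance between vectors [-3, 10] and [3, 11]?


d = sqrt(sum of squared differences). (-3-3)^2=36, (10-11)^2=1. Sum = 37.

sqrt(37)


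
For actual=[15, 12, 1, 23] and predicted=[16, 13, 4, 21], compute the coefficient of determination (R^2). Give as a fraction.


Mean(y) = 51/4. SS_res = 15. SS_tot = 995/4. R^2 = 1 - 15/(995/4) = 187/199.

187/199


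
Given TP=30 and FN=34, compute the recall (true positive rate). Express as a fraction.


Recall = TP / (TP + FN) = 30 / 64 = 15/32.

15/32


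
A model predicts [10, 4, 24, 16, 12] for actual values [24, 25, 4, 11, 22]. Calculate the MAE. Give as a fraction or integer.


MAE = (1/5) * (|24-10|=14 + |25-4|=21 + |4-24|=20 + |11-16|=5 + |22-12|=10). Sum = 70. MAE = 14.

14


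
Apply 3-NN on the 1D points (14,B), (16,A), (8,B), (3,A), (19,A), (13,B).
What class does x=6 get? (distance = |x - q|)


Distances: |14-6|=8, |16-6|=10, |8-6|=2, |3-6|=3, |19-6|=13, |13-6|=7. 3 nearest: (8,B), (3,A), (13,B). Counts: {'B': 2, 'A': 1}. Majority class: B.

B


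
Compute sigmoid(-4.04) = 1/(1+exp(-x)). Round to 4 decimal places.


sigma(-4.04) = 1/(1+e^(4.04)) = 1/(1+56.826343) = 1/57.826343 = 0.0173.

0.0173


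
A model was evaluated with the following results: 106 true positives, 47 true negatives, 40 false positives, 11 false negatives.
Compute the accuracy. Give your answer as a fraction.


Accuracy = (TP + TN) / (TP + TN + FP + FN) = (106 + 47) / 204 = 3/4.

3/4


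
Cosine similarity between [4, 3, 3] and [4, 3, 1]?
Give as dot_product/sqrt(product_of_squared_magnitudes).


dot = 28. |a|^2 = 34, |b|^2 = 26. cos = 28/sqrt(884).

28/sqrt(884)


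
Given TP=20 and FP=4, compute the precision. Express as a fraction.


Precision = TP / (TP + FP) = 20 / 24 = 5/6.

5/6


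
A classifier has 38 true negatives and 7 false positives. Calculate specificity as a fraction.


Specificity = TN / (TN + FP) = 38 / 45 = 38/45.

38/45


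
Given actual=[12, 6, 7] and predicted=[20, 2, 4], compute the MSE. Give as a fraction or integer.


MSE = (1/3) * ((12-20)^2=64 + (6-2)^2=16 + (7-4)^2=9). Sum = 89. MSE = 89/3.

89/3


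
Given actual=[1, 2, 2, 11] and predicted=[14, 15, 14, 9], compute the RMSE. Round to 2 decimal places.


MSE = 121.5000. RMSE = sqrt(121.5000) = 11.02.

11.02


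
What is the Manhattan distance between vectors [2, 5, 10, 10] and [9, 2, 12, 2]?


d = sum of absolute differences: |2-9|=7 + |5-2|=3 + |10-12|=2 + |10-2|=8 = 20.

20


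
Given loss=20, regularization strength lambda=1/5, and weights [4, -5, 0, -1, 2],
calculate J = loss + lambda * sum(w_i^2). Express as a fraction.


L2 sq norm = sum(w^2) = 46. J = 20 + 1/5 * 46 = 146/5.

146/5


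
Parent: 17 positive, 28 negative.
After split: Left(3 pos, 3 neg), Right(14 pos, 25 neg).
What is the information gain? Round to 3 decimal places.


H(parent) = 0.9565. H(left) = 1.0000, H(right) = 0.9418. Weighted = (6/45)*1.0000 + (39/45)*0.9418 = 0.9496. IG = 0.9565 - 0.9496 = 0.0069, which rounds to 0.007.

0.007


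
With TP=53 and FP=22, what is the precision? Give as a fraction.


Precision = TP / (TP + FP) = 53 / 75 = 53/75.

53/75


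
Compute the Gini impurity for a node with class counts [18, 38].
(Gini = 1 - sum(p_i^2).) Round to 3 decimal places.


Total = 56. Proportions: 18/56, 38/56. sum(p_i^2) = 0.5638. Gini = 1 - 0.5638 = 0.4362, which rounds to 0.436.

0.436


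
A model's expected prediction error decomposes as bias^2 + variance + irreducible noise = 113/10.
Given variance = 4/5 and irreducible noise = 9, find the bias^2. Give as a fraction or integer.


Total error = bias^2 + variance + irreducible noise. So bias^2 = 113/10 - 4/5 - 9 = 3/2.

3/2


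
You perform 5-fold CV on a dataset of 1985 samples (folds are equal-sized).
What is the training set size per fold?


Each validation fold has 1985/5 = 397 samples. Training set = 1985 - 397 = 1588.

1588


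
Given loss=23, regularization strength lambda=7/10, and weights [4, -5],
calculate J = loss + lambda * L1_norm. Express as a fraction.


L1 norm = sum(|w|) = 9. J = 23 + 7/10 * 9 = 293/10.

293/10


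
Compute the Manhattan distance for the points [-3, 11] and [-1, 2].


d = sum of absolute differences: |-3--1|=2 + |11-2|=9 = 11.

11


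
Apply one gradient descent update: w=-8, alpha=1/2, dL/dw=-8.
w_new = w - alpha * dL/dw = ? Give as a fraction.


w_new = -8 - 1/2 * -8 = -8 - -4 = -4.

-4


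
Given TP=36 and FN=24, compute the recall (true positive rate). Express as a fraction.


Recall = TP / (TP + FN) = 36 / 60 = 3/5.

3/5


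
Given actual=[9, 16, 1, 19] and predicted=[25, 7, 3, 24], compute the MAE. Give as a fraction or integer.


MAE = (1/4) * (|9-25|=16 + |16-7|=9 + |1-3|=2 + |19-24|=5). Sum = 32. MAE = 8.

8


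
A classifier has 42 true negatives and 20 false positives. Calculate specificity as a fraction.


Specificity = TN / (TN + FP) = 42 / 62 = 21/31.

21/31


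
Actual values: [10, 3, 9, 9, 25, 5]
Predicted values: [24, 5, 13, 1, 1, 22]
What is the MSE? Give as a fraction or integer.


MSE = (1/6) * ((10-24)^2=196 + (3-5)^2=4 + (9-13)^2=16 + (9-1)^2=64 + (25-1)^2=576 + (5-22)^2=289). Sum = 1145. MSE = 1145/6.

1145/6


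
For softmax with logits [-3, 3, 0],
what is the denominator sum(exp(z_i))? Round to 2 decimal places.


Denom = e^-3=0.0498 + e^3=20.0855 + e^0=1.0000. Sum = 21.1353, which rounds to 21.14.

21.14


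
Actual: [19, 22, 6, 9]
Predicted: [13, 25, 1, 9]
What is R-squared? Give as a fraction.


Mean(y) = 14. SS_res = 70. SS_tot = 178. R^2 = 1 - 70/(178) = 54/89.

54/89


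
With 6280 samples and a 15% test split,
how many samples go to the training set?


Test set = 6280 * 15% = 942. Training set = 6280 - 942 = 5338.

5338


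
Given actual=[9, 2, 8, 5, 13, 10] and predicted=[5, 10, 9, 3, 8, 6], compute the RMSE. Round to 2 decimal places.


MSE = 21.0000. RMSE = sqrt(21.0000) = 4.58.

4.58


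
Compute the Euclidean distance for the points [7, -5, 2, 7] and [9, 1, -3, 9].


d = sqrt(sum of squared differences). (7-9)^2=4, (-5-1)^2=36, (2--3)^2=25, (7-9)^2=4. Sum = 69.

sqrt(69)


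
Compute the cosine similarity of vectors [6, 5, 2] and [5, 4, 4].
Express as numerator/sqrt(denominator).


dot = 58. |a|^2 = 65, |b|^2 = 57. cos = 58/sqrt(3705).

58/sqrt(3705)


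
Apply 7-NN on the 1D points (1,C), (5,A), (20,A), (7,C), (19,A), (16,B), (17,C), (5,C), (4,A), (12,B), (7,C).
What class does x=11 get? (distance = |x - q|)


Distances: |1-11|=10, |5-11|=6, |20-11|=9, |7-11|=4, |19-11|=8, |16-11|=5, |17-11|=6, |5-11|=6, |4-11|=7, |12-11|=1, |7-11|=4. 7 nearest: (12,B), (7,C), (7,C), (16,B), (5,A), (17,C), (5,C). Counts: {'B': 2, 'C': 4, 'A': 1}. Majority class: C.

C


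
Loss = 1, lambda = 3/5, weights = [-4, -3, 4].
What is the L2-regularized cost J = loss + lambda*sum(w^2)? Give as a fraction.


L2 sq norm = sum(w^2) = 41. J = 1 + 3/5 * 41 = 128/5.

128/5


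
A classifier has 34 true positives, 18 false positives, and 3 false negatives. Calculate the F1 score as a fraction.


Precision = 34/52 = 17/26. Recall = 34/37 = 34/37. F1 = 2*P*R/(P+R) = 68/89.

68/89


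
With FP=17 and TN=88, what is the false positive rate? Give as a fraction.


FPR = FP / (FP + TN) = 17 / 105 = 17/105.

17/105
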